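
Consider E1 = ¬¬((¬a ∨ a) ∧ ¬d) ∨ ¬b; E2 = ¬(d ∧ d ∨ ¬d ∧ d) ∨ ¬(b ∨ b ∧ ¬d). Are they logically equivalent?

Yes

E1: ¬¬((¬a ∨ a) ∧ ¬d) ∨ ¬b
    = ¬¬¬d ∨ ¬b   [complement / identity]
    = ¬d ∨ ¬b   [double negation]
E2: ¬(d ∧ d ∨ ¬d ∧ d) ∨ ¬(b ∨ b ∧ ¬d)
    = ¬(d ∧ d ∨ ¬d ∧ d) ∨ ¬b   [absorption]
    = ¬d ∨ ¬b   [distribution]
Both reduce to ¬d ∨ ¬b, so they are equivalent.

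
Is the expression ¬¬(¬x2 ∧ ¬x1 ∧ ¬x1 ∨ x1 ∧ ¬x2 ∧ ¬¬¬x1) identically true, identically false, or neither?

¬¬(¬x2 ∧ ¬x1 ∧ ¬x1 ∨ x1 ∧ ¬x2 ∧ ¬¬¬x1)
= ¬x2 ∧ ¬x1 ∧ ¬x1 ∨ x1 ∧ ¬x2 ∧ ¬¬¬x1   (double negation)
= ¬x2 ∧ ¬x1 ∧ ¬x1 ∨ x1 ∧ ¬x2 ∧ ¬x1   (double negation)
= ¬x2 ∧ ¬x1   (distribution)
This depends on x1, x2, so it is not a constant.

neither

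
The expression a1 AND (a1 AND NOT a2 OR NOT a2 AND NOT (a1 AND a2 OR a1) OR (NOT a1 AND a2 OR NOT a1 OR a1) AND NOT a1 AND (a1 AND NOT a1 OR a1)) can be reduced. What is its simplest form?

a1 AND NOT a2

a1 AND (a1 AND NOT a2 OR NOT a2 AND NOT (a1 AND a2 OR a1) OR (NOT a1 AND a2 OR NOT a1 OR a1) AND NOT a1 AND (a1 AND NOT a1 OR a1))
= a1 AND (a1 AND NOT a2 OR NOT a2 AND NOT (a1 AND a2 OR a1) OR (NOT a1 OR a1) AND NOT a1 AND (a1 AND NOT a1 OR a1))   [absorption]
= a1 AND (a1 AND NOT a2 OR NOT a2 AND NOT (a1 AND a2 OR a1) OR (NOT a1 OR a1) AND NOT a1 AND a1)   [complement / identity]
= a1 AND (a1 AND NOT a2 OR NOT a2 AND NOT (a1 AND a2 OR a1) OR NOT a1 AND a1)   [complement / identity]
= a1 AND (a1 AND NOT a2 OR NOT a2 AND NOT (a1 AND a2 OR a1))   [complement / identity]
= a1 AND (a1 AND NOT a2 OR NOT a2 AND NOT a1)   [absorption]
= a1 AND NOT a2   [distribution]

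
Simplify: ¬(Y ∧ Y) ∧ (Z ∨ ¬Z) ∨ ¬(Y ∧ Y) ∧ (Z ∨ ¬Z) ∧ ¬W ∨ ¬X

¬(Y ∧ Y) ∧ (Z ∨ ¬Z) ∨ ¬(Y ∧ Y) ∧ (Z ∨ ¬Z) ∧ ¬W ∨ ¬X
= ¬(Y ∧ Y) ∧ (Z ∨ ¬Z) ∨ ¬X   — absorption
= ¬(Y ∧ Y) ∨ ¬X   — complement / identity
= ¬Y ∨ ¬X   — idempotence

¬Y ∨ ¬X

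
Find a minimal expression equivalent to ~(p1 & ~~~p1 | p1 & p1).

~p1

~(p1 & ~~~p1 | p1 & p1)
= ~(p1 & ~p1 | p1 & p1)   (double negation)
= ~p1   (distribution)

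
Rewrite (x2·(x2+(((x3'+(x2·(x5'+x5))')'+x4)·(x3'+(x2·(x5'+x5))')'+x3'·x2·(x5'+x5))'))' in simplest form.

(x2·(x2+(((x3'+(x2·(x5'+x5))')'+x4)·(x3'+(x2·(x5'+x5))')'+x3'·x2·(x5'+x5))'))'
= (x2·(x2+((x3'+(x2·(x5'+x5))')'+x3'·x2·(x5'+x5))'))'   — absorption
= (x2·(x2+(x3·x2·(x5'+x5)+x3'·x2·(x5'+x5))'))'   — De Morgan
= (x2·(x2+(x2·(x5'+x5))'))'   — distribution
= (x2·(x2+x2'))'   — complement / identity
= x2'   — complement / identity

x2'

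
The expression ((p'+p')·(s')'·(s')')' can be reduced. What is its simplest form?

((p'+p')·(s')'·(s')')'
= ((p'+p')·(s')')'   [idempotence]
= (p'·(s')')'   [idempotence]
= p+s'   [De Morgan]

p+s'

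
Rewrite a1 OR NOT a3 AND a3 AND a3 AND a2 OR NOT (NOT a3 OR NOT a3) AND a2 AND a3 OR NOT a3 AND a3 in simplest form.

a1 OR a3 AND a2

a1 OR NOT a3 AND a3 AND a3 AND a2 OR NOT (NOT a3 OR NOT a3) AND a2 AND a3 OR NOT a3 AND a3
= a1 OR NOT a3 AND a3 AND a3 AND a2 OR a3 AND a3 AND a2 AND a3 OR NOT a3 AND a3   — De Morgan
= a1 OR a3 AND a3 AND a2 OR NOT a3 AND a3   — distribution
= a1 OR a3 AND a2 OR NOT a3 AND a3   — idempotence
= a1 OR a3 AND a2   — complement / identity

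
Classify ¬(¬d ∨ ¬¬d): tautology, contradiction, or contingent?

contradiction

¬(¬d ∨ ¬¬d)
= d ∧ ¬d   (De Morgan)
= False   (complement)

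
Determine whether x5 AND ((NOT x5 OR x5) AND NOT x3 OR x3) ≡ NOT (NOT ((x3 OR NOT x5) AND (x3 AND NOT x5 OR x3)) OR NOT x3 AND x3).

E1: x5 AND ((NOT x5 OR x5) AND NOT x3 OR x3)
    = x5 AND (NOT x3 OR x3)
    = x5
E2: NOT (NOT ((x3 OR NOT x5) AND (x3 AND NOT x5 OR x3)) OR NOT x3 AND x3)
    = NOT NOT ((x3 OR NOT x5) AND (x3 AND NOT x5 OR x3))
    = (x3 OR NOT x5) AND (x3 AND NOT x5 OR x3)
    = (x3 OR NOT x5) AND x3
    = x3
These differ: at x3=0, x5=1, E1 = 1 but E2 = 0.

No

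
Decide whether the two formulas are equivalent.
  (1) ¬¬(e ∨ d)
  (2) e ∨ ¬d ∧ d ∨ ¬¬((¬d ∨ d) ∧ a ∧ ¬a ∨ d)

Yes

E1: ¬¬(e ∨ d)
    = e ∨ d   [double negation]
E2: e ∨ ¬d ∧ d ∨ ¬¬((¬d ∨ d) ∧ a ∧ ¬a ∨ d)
    = e ∨ ¬d ∧ d ∨ ¬¬(a ∧ ¬a ∨ d)   [complement / identity]
    = e ∨ ¬d ∧ d ∨ ¬¬d   [complement / identity]
    = e ∨ ¬d ∧ d ∨ d   [double negation]
    = e ∨ d   [complement / identity]
Both reduce to e ∨ d, so they are equivalent.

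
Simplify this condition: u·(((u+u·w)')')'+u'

u·(((u+u·w)')')'+u'
= u·(u+u·w)'+u'   [double negation]
= u·u'+u'   [absorption]
= u'   [complement / identity]

u'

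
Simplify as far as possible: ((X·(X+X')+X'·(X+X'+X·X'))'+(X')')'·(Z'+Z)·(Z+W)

X'·(Z+W)

((X·(X+X')+X'·(X+X'+X·X'))'+(X')')'·(Z'+Z)·(Z+W)
= ((X·(X+X')+X'·(X+X'))'+(X')')'·(Z'+Z)·(Z+W)   [complement / identity]
= ((X+X')'+(X')')'·(Z'+Z)·(Z+W)   [distribution]
= ((X+X')'+(X')')'·(Z+W)   [complement / identity]
= (X+X')·X'·(Z+W)   [De Morgan]
= X'·(Z+W)   [complement / identity]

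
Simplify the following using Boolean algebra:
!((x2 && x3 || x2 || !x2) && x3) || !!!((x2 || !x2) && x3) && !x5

!((x2 && x3 || x2 || !x2) && x3) || !!!((x2 || !x2) && x3) && !x5
= !((x2 || !x2) && x3) || !!!((x2 || !x2) && x3) && !x5
= !((x2 || !x2) && x3) || !((x2 || !x2) && x3) && !x5
= !((x2 || !x2) && x3)
= !x3

!x3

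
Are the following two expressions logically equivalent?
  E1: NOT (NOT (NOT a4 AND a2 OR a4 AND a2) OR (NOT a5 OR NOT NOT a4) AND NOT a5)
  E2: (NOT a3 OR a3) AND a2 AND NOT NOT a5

E1: NOT (NOT (NOT a4 AND a2 OR a4 AND a2) OR (NOT a5 OR NOT NOT a4) AND NOT a5)
    = NOT (NOT (NOT a4 AND a2 OR a4 AND a2) OR (NOT a5 OR a4) AND NOT a5)   [double negation]
    = NOT (NOT (NOT a4 AND a2 OR a4 AND a2) OR NOT a5)   [absorption]
    = NOT (NOT a2 OR NOT a5)   [distribution]
    = a2 AND a5   [De Morgan]
E2: (NOT a3 OR a3) AND a2 AND NOT NOT a5
    = a2 AND NOT NOT a5   [complement / identity]
    = a2 AND a5   [double negation]
Both reduce to a2 AND a5, so they are equivalent.

Yes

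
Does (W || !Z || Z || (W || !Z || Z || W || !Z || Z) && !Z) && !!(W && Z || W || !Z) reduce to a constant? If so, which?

no

(W || !Z || Z || (W || !Z || Z || W || !Z || Z) && !Z) && !!(W && Z || W || !Z)
= (W || !Z || Z || (W || !Z || Z) && !Z) && !!(W && Z || W || !Z)   — idempotence
= (W || !Z || Z || (W || !Z || Z) && !Z) && !!(W || !Z)   — absorption
= (W || !Z || Z) && !!(W || !Z)   — absorption
= (W || !Z || Z) && (W || !Z)   — double negation
= W || !Z   — absorption
This depends on W, Z, so it is not a constant.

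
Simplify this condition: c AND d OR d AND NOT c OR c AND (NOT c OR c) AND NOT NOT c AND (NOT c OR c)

d OR c

c AND d OR d AND NOT c OR c AND (NOT c OR c) AND NOT NOT c AND (NOT c OR c)
= c AND d OR d AND NOT c OR c AND (NOT c OR c) AND c AND (NOT c OR c)   — double negation
= c AND d OR d AND NOT c OR c AND (NOT c OR c)   — idempotence
= d OR c AND (NOT c OR c)   — distribution
= d OR c   — complement / identity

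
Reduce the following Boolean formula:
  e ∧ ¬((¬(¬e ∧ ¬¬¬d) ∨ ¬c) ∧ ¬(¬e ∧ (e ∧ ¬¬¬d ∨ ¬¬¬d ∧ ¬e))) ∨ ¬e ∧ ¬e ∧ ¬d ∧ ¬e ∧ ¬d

e ∧ ¬((¬(¬e ∧ ¬¬¬d) ∨ ¬c) ∧ ¬(¬e ∧ (e ∧ ¬¬¬d ∨ ¬¬¬d ∧ ¬e))) ∨ ¬e ∧ ¬e ∧ ¬d ∧ ¬e ∧ ¬d
= e ∧ ¬((¬(¬e ∧ ¬¬¬d) ∨ ¬c) ∧ ¬(¬e ∧ ¬¬¬d)) ∨ ¬e ∧ ¬e ∧ ¬d ∧ ¬e ∧ ¬d   [distribution]
= e ∧ ¬¬(¬e ∧ ¬¬¬d) ∨ ¬e ∧ ¬e ∧ ¬d ∧ ¬e ∧ ¬d   [absorption]
= e ∧ ¬e ∧ ¬¬¬d ∨ ¬e ∧ ¬e ∧ ¬d ∧ ¬e ∧ ¬d   [double negation]
= e ∧ ¬e ∧ ¬¬¬d ∨ ¬e ∧ ¬e ∧ ¬d   [idempotence]
= e ∧ ¬e ∧ ¬d ∨ ¬e ∧ ¬e ∧ ¬d   [double negation]
= ¬e ∧ ¬d   [distribution]

¬e ∧ ¬d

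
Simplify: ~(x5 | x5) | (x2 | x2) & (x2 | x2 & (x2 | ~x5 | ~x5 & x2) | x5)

~x5 | x2

~(x5 | x5) | (x2 | x2) & (x2 | x2 & (x2 | ~x5 | ~x5 & x2) | x5)
= ~(x5 | x5) | (x2 | x2) & (x2 | x2 & (x2 | ~x5) | x5)   (absorption)
= ~x5 | (x2 | x2) & (x2 | x2 & (x2 | ~x5) | x5)   (idempotence)
= ~x5 | (x2 | x2) & (x2 | x2 | x5)   (absorption)
= ~x5 | x2 | x2   (absorption)
= ~x5 | x2   (idempotence)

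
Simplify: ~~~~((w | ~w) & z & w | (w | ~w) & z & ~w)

z

~~~~((w | ~w) & z & w | (w | ~w) & z & ~w)
= ~~((w | ~w) & z & w | (w | ~w) & z & ~w)   [double negation]
= ~~((w | ~w) & z)   [distribution]
= (w | ~w) & z   [double negation]
= z   [complement / identity]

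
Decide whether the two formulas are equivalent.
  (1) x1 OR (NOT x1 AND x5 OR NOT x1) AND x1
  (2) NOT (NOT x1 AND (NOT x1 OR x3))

E1: x1 OR (NOT x1 AND x5 OR NOT x1) AND x1
    = x1 OR NOT x1 AND x1   (absorption)
    = x1   (complement / identity)
E2: NOT (NOT x1 AND (NOT x1 OR x3))
    = NOT NOT x1   (absorption)
    = x1   (double negation)
Both reduce to x1, so they are equivalent.

Yes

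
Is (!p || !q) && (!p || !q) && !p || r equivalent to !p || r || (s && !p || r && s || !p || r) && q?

Yes

E1: (!p || !q) && (!p || !q) && !p || r
    = (!p || !q) && !p || r   [absorption]
    = !p || r   [absorption]
E2: !p || r || (s && !p || r && s || !p || r) && q
    = !p || r || ((!p || r) && s || !p || r) && q   [distribution]
    = !p || r || (!p || r) && q   [absorption]
    = !p || r   [absorption]
Both reduce to !p || r, so they are equivalent.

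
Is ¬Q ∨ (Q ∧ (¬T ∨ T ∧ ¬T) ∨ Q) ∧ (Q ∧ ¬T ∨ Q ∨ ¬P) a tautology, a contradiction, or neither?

tautology

¬Q ∨ (Q ∧ (¬T ∨ T ∧ ¬T) ∨ Q) ∧ (Q ∧ ¬T ∨ Q ∨ ¬P)
= ¬Q ∨ (Q ∧ ¬T ∨ Q) ∧ (Q ∧ ¬T ∨ Q ∨ ¬P)   [complement / identity]
= ¬Q ∨ Q ∧ ¬T ∨ Q   [absorption]
= ¬Q ∨ Q   [absorption]
= True   [complement]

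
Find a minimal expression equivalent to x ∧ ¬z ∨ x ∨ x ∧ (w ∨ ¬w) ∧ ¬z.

x

x ∧ ¬z ∨ x ∨ x ∧ (w ∨ ¬w) ∧ ¬z
= x ∨ x ∧ (w ∨ ¬w) ∧ ¬z
= x ∨ x ∧ ¬z
= x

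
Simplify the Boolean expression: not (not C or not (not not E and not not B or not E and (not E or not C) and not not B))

not (not C or not (not not E and not not B or not E and (not E or not C) and not not B))
= not (not C or not (E and not not B or not E and (not E or not C) and not not B))   [double negation]
= not (not C or not (E and not not B or not E and not not B))   [absorption]
= not (not C or not not not B)   [distribution]
= not (not C or not B)   [double negation]
= C and B   [De Morgan]

C and B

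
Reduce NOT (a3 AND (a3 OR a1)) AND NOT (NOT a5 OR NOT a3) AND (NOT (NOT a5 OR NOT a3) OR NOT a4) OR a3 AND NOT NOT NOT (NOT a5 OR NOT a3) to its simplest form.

NOT (a3 AND (a3 OR a1)) AND NOT (NOT a5 OR NOT a3) AND (NOT (NOT a5 OR NOT a3) OR NOT a4) OR a3 AND NOT NOT NOT (NOT a5 OR NOT a3)
= NOT (a3 AND (a3 OR a1)) AND NOT (NOT a5 OR NOT a3) OR a3 AND NOT NOT NOT (NOT a5 OR NOT a3)   (absorption)
= NOT (a3 AND (a3 OR a1)) AND NOT (NOT a5 OR NOT a3) OR a3 AND NOT (NOT a5 OR NOT a3)   (double negation)
= NOT a3 AND NOT (NOT a5 OR NOT a3) OR a3 AND NOT (NOT a5 OR NOT a3)   (absorption)
= NOT (NOT a5 OR NOT a3)   (distribution)
= a5 AND a3   (De Morgan)

a5 AND a3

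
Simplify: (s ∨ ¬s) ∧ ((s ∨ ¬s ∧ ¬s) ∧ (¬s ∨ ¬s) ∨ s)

(s ∨ ¬s) ∧ ((s ∨ ¬s ∧ ¬s) ∧ (¬s ∨ ¬s) ∨ s)
= (s ∨ ¬s) ∧ ((s ∨ ¬s) ∧ (¬s ∨ ¬s) ∨ s)
= (s ∨ ¬s) ∧ (¬s ∨ ¬s) ∨ s
= ¬s ∨ s ∧ ¬s ∨ s
= ¬s ∨ s
= True

True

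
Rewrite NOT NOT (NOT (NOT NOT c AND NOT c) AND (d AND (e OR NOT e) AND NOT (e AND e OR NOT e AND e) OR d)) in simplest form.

NOT NOT (NOT (NOT NOT c AND NOT c) AND (d AND (e OR NOT e) AND NOT (e AND e OR NOT e AND e) OR d))
= NOT NOT (NOT (NOT NOT c AND NOT c) AND (d AND (e OR NOT e) AND NOT e OR d))
= NOT NOT ((NOT c OR c) AND (d AND (e OR NOT e) AND NOT e OR d))
= NOT NOT ((NOT c OR c) AND (d AND NOT e OR d))
= NOT NOT ((NOT c OR c) AND d)
= (NOT c OR c) AND d
= d

d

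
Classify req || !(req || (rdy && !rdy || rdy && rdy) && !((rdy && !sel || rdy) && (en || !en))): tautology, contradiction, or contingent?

tautology

req || !(req || (rdy && !rdy || rdy && rdy) && !((rdy && !sel || rdy) && (en || !en)))
= req || !(req || rdy && !((rdy && !sel || rdy) && (en || !en)))   [distribution]
= req || !(req || rdy && !(rdy && (en || !en)))   [absorption]
= req || !(req || rdy && !rdy)   [complement / identity]
= req || !req   [complement / identity]
= true   [complement]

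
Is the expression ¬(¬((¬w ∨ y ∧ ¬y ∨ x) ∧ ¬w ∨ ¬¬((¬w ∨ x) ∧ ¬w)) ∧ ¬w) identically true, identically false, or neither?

¬(¬((¬w ∨ y ∧ ¬y ∨ x) ∧ ¬w ∨ ¬¬((¬w ∨ x) ∧ ¬w)) ∧ ¬w)
= ¬(¬((¬w ∨ x) ∧ ¬w ∨ ¬¬((¬w ∨ x) ∧ ¬w)) ∧ ¬w)   — complement / identity
= ¬(¬((¬w ∨ x) ∧ ¬w ∨ (¬w ∨ x) ∧ ¬w) ∧ ¬w)   — double negation
= (¬w ∨ x) ∧ ¬w ∨ (¬w ∨ x) ∧ ¬w ∨ w   — De Morgan
= (¬w ∨ x) ∧ ¬w ∨ w   — idempotence
= ¬w ∨ w   — absorption
= True   — complement

identically true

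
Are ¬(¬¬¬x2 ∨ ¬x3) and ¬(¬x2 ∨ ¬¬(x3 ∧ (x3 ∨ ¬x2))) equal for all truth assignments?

No

E1: ¬(¬¬¬x2 ∨ ¬x3)
    = ¬(¬x2 ∨ ¬x3)   [double negation]
    = x2 ∧ x3   [De Morgan]
E2: ¬(¬x2 ∨ ¬¬(x3 ∧ (x3 ∨ ¬x2)))
    = ¬(¬x2 ∨ ¬¬x3)   [absorption]
    = x2 ∧ ¬x3   [De Morgan]
These differ: at x2=1, x3=0, E1 = 0 but E2 = 1.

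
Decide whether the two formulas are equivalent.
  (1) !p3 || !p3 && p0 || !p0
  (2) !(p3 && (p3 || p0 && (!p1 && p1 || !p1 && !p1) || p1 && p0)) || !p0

E1: !p3 || !p3 && p0 || !p0
    = !p3 || !p0   (absorption)
E2: !(p3 && (p3 || p0 && (!p1 && p1 || !p1 && !p1) || p1 && p0)) || !p0
    = !(p3 && (p3 || p0 && !p1 || p1 && p0)) || !p0   (distribution)
    = !(p3 && (p3 || p0)) || !p0   (distribution)
    = !p3 || !p0   (absorption)
Both reduce to !p3 || !p0, so they are equivalent.

Yes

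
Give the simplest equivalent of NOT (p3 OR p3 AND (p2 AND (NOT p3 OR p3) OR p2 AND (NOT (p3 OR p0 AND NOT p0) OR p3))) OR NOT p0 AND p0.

NOT (p3 OR p3 AND (p2 AND (NOT p3 OR p3) OR p2 AND (NOT (p3 OR p0 AND NOT p0) OR p3))) OR NOT p0 AND p0
= NOT (p3 OR p3 AND (p2 AND (NOT p3 OR p3) OR p2 AND (NOT (p3 OR p0 AND NOT p0) OR p3)))
= NOT (p3 OR p3 AND (p2 AND (NOT p3 OR p3) OR p2 AND (NOT p3 OR p3)))
= NOT (p3 OR p3 AND p2 AND (NOT p3 OR p3))
= NOT (p3 OR p3 AND p2)
= NOT p3

NOT p3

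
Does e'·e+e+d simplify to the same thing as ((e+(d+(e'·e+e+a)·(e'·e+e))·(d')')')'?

E1: e'·e+e+d
    = e+d   [complement / identity]
E2: ((e+(d+(e'·e+e+a)·(e'·e+e))·(d')')')'
    = ((e+(d+e'·e+e)·(d')')')'   [absorption]
    = ((e+(d+e)·(d')')')'   [complement / identity]
    = e+(d+e)·(d')'   [double negation]
    = e+(d+e)·d   [double negation]
    = e+d   [absorption]
Both reduce to e+d, so they are equivalent.

Yes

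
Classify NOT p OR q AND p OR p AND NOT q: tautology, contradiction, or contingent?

NOT p OR q AND p OR p AND NOT q
= NOT p OR p   [distribution]
= TRUE   [complement]

tautology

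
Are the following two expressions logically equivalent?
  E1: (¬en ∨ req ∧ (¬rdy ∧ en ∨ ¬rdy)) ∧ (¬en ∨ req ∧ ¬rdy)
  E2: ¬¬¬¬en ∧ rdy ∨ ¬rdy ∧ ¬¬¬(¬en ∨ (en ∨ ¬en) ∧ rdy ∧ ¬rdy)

E1: (¬en ∨ req ∧ (¬rdy ∧ en ∨ ¬rdy)) ∧ (¬en ∨ req ∧ ¬rdy)
    = (¬en ∨ req ∧ ¬rdy) ∧ (¬en ∨ req ∧ ¬rdy)
    = ¬en ∨ req ∧ ¬rdy
E2: ¬¬¬¬en ∧ rdy ∨ ¬rdy ∧ ¬¬¬(¬en ∨ (en ∨ ¬en) ∧ rdy ∧ ¬rdy)
    = ¬¬¬¬en ∧ rdy ∨ ¬rdy ∧ ¬¬¬(¬en ∨ rdy ∧ ¬rdy)
    = ¬¬¬¬en ∧ rdy ∨ ¬rdy ∧ ¬¬¬¬en
    = ¬¬¬¬en
    = ¬¬en
    = en
These differ: at en=0, rdy=1, req=1, E1 = 1 but E2 = 0.

No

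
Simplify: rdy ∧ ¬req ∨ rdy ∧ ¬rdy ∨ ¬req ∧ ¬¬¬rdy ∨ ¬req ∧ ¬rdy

rdy ∧ ¬req ∨ rdy ∧ ¬rdy ∨ ¬req ∧ ¬¬¬rdy ∨ ¬req ∧ ¬rdy
= rdy ∧ ¬req ∨ ¬req ∧ ¬¬¬rdy ∨ ¬req ∧ ¬rdy   (complement / identity)
= rdy ∧ ¬req ∨ ¬req ∧ ¬rdy ∨ ¬req ∧ ¬rdy   (double negation)
= ¬req ∨ ¬req ∧ ¬rdy   (distribution)
= ¬req   (absorption)

¬req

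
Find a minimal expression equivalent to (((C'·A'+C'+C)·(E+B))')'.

E+B

(((C'·A'+C'+C)·(E+B))')'
= (((C'+C)·(E+B))')'   (absorption)
= ((E+B)')'   (complement / identity)
= E+B   (double negation)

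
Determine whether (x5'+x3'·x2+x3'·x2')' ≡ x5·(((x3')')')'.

Yes

E1: (x5'+x3'·x2+x3'·x2')'
    = (x5'+x3')'   (distribution)
    = x5·x3   (De Morgan)
E2: x5·(((x3')')')'
    = x5·(x3')'   (double negation)
    = x5·x3   (double negation)
Both reduce to x5·x3, so they are equivalent.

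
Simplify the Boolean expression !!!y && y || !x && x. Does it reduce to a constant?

!!!y && y || !x && x
= !y && y || !x && x
= !x && x
= false

false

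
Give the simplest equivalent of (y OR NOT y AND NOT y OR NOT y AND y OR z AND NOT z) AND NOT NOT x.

x

(y OR NOT y AND NOT y OR NOT y AND y OR z AND NOT z) AND NOT NOT x
= (y OR NOT y AND NOT y OR NOT y AND y) AND NOT NOT x   [complement / identity]
= (y OR NOT y) AND NOT NOT x   [distribution]
= (y OR NOT y) AND x   [double negation]
= x   [complement / identity]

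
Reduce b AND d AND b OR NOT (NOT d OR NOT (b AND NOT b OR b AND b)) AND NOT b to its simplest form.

d AND b

b AND d AND b OR NOT (NOT d OR NOT (b AND NOT b OR b AND b)) AND NOT b
= b AND d AND b OR NOT (NOT d OR NOT b) AND NOT b   [distribution]
= b AND d AND b OR d AND b AND NOT b   [De Morgan]
= d AND b   [distribution]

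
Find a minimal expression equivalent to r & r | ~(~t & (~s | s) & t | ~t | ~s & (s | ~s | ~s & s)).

r | t & s

r & r | ~(~t & (~s | s) & t | ~t | ~s & (s | ~s | ~s & s))
= r & r | ~(~t & t | ~t | ~s & (s | ~s | ~s & s))   — complement / identity
= r & r | ~(~t & t | ~t | ~s & (s | ~s))   — complement / identity
= r & r | ~(~t | ~s & (s | ~s))   — complement / identity
= r | ~(~t | ~s & (s | ~s))   — idempotence
= r | ~(~t | ~s)   — complement / identity
= r | t & s   — De Morgan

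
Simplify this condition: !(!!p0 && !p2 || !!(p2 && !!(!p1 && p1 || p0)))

!(!!p0 && !p2 || !!(p2 && !!(!p1 && p1 || p0)))
= !(!!p0 && !p2 || !!(p2 && !!p0))
= !(!!p0 && !p2 || p2 && !!p0)
= !!!p0
= !p0

!p0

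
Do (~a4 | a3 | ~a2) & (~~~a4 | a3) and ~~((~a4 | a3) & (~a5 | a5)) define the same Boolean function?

Yes

E1: (~a4 | a3 | ~a2) & (~~~a4 | a3)
    = (~a4 | a3 | ~a2) & (~a4 | a3)   — double negation
    = ~a4 | a3   — absorption
E2: ~~((~a4 | a3) & (~a5 | a5))
    = ~~(~a4 | a3)   — complement / identity
    = ~a4 | a3   — double negation
Both reduce to ~a4 | a3, so they are equivalent.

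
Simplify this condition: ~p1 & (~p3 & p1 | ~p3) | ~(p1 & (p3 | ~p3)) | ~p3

~p1 & (~p3 & p1 | ~p3) | ~(p1 & (p3 | ~p3)) | ~p3
= ~p1 & ~p3 | ~(p1 & (p3 | ~p3)) | ~p3
= ~p1 & ~p3 | ~p1 | ~p3
= ~p1 | ~p3

~p1 | ~p3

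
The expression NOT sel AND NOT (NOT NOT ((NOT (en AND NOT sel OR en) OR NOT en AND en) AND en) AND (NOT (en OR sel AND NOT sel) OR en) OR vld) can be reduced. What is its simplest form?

NOT sel AND NOT vld

NOT sel AND NOT (NOT NOT ((NOT (en AND NOT sel OR en) OR NOT en AND en) AND en) AND (NOT (en OR sel AND NOT sel) OR en) OR vld)
= NOT sel AND NOT (NOT NOT ((NOT en OR NOT en AND en) AND en) AND (NOT (en OR sel AND NOT sel) OR en) OR vld)   — absorption
= NOT sel AND NOT ((NOT en OR NOT en AND en) AND en AND (NOT (en OR sel AND NOT sel) OR en) OR vld)   — double negation
= NOT sel AND NOT (NOT en AND en AND (NOT (en OR sel AND NOT sel) OR en) OR vld)   — complement / identity
= NOT sel AND NOT (NOT en AND en AND (NOT en OR en) OR vld)   — complement / identity
= NOT sel AND NOT (NOT en AND en OR vld)   — complement / identity
= NOT sel AND NOT vld   — complement / identity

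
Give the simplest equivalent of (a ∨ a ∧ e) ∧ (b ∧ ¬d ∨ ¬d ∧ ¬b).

a ∧ ¬d

(a ∨ a ∧ e) ∧ (b ∧ ¬d ∨ ¬d ∧ ¬b)
= (a ∨ a ∧ e) ∧ ¬d
= a ∧ ¬d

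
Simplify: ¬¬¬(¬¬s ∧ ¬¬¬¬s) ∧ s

¬¬¬(¬¬s ∧ ¬¬¬¬s) ∧ s
= ¬¬¬(¬¬s ∧ ¬¬s) ∧ s   (double negation)
= ¬¬¬¬¬s ∧ s   (idempotence)
= ¬¬¬s ∧ s   (double negation)
= ¬s ∧ s   (double negation)
= False   (complement)

False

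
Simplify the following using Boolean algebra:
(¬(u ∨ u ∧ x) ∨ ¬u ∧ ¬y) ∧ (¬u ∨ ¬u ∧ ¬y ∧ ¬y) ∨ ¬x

¬u ∨ ¬x

(¬(u ∨ u ∧ x) ∨ ¬u ∧ ¬y) ∧ (¬u ∨ ¬u ∧ ¬y ∧ ¬y) ∨ ¬x
= (¬u ∨ ¬u ∧ ¬y) ∧ (¬u ∨ ¬u ∧ ¬y ∧ ¬y) ∨ ¬x   [absorption]
= (¬u ∨ ¬u ∧ ¬y) ∧ (¬u ∨ ¬u ∧ ¬y) ∨ ¬x   [idempotence]
= ¬u ∨ ¬u ∧ ¬y ∨ ¬x   [idempotence]
= ¬u ∨ ¬x   [absorption]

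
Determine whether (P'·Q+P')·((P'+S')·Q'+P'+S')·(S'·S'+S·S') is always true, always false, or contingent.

contingent

(P'·Q+P')·((P'+S')·Q'+P'+S')·(S'·S'+S·S')
= P'·((P'+S')·Q'+P'+S')·(S'·S'+S·S')   [absorption]
= P'·(P'+S')·(S'·S'+S·S')   [absorption]
= P'·(P'+S')·S'   [distribution]
= P'·S'   [absorption]
This depends on P, S, so it is not a constant.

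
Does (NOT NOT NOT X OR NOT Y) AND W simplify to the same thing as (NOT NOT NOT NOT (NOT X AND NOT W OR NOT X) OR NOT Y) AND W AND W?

E1: (NOT NOT NOT X OR NOT Y) AND W
    = (NOT X OR NOT Y) AND W   [double negation]
E2: (NOT NOT NOT NOT (NOT X AND NOT W OR NOT X) OR NOT Y) AND W AND W
    = (NOT NOT NOT NOT NOT X OR NOT Y) AND W AND W   [absorption]
    = (NOT NOT NOT NOT NOT X OR NOT Y) AND W   [idempotence]
    = (NOT NOT NOT X OR NOT Y) AND W   [double negation]
    = (NOT X OR NOT Y) AND W   [double negation]
Both reduce to (NOT X OR NOT Y) AND W, so they are equivalent.

Yes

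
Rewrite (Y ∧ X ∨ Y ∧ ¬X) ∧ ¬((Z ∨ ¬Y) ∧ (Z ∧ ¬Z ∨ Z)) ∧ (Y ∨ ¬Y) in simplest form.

Y ∧ ¬Z

(Y ∧ X ∨ Y ∧ ¬X) ∧ ¬((Z ∨ ¬Y) ∧ (Z ∧ ¬Z ∨ Z)) ∧ (Y ∨ ¬Y)
= (Y ∧ X ∨ Y ∧ ¬X) ∧ ¬((Z ∨ ¬Y) ∧ Z) ∧ (Y ∨ ¬Y)   — complement / identity
= Y ∧ ¬((Z ∨ ¬Y) ∧ Z) ∧ (Y ∨ ¬Y)   — distribution
= Y ∧ ¬Z ∧ (Y ∨ ¬Y)   — absorption
= Y ∧ ¬Z   — complement / identity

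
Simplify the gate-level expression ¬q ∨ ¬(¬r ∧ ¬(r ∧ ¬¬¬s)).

¬q ∨ r

¬q ∨ ¬(¬r ∧ ¬(r ∧ ¬¬¬s))
= ¬q ∨ r ∨ r ∧ ¬¬¬s   (De Morgan)
= ¬q ∨ r ∨ r ∧ ¬s   (double negation)
= ¬q ∨ r   (absorption)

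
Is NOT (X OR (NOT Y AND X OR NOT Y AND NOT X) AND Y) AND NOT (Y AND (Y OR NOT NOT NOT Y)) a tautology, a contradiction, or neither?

neither

NOT (X OR (NOT Y AND X OR NOT Y AND NOT X) AND Y) AND NOT (Y AND (Y OR NOT NOT NOT Y))
= NOT (X OR (NOT Y AND X OR NOT Y AND NOT X) AND Y) AND NOT (Y AND (Y OR NOT Y))   [double negation]
= NOT (X OR NOT Y AND Y) AND NOT (Y AND (Y OR NOT Y))   [distribution]
= NOT (X OR NOT Y AND Y) AND NOT Y   [complement / identity]
= NOT X AND NOT Y   [complement / identity]
This depends on X, Y, so it is not a constant.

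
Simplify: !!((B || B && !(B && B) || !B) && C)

!!((B || B && !(B && B) || !B) && C)
= !!((B || B && !B || !B) && C)   (idempotence)
= !!((B || !B) && C)   (complement / identity)
= !!C   (complement / identity)
= C   (double negation)

C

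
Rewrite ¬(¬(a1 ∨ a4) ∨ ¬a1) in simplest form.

¬(¬(a1 ∨ a4) ∨ ¬a1)
= (a1 ∨ a4) ∧ a1
= a1

a1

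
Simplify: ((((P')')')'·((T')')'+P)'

((((P')')')'·((T')')'+P)'
= ((((P')')')'·T'+P)'   — double negation
= ((P')'·T'+P)'   — double negation
= (P·T'+P)'   — double negation
= P'   — absorption

P'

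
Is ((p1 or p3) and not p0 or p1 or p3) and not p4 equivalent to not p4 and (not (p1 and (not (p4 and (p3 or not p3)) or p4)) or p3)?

No

E1: ((p1 or p3) and not p0 or p1 or p3) and not p4
    = (p1 or p3) and not p4
E2: not p4 and (not (p1 and (not (p4 and (p3 or not p3)) or p4)) or p3)
    = not p4 and (not (p1 and (not p4 or p4)) or p3)
    = not p4 and (not p1 or p3)
These differ: at p0=1, p1=0, p3=0, p4=0, E1 = 0 but E2 = 1.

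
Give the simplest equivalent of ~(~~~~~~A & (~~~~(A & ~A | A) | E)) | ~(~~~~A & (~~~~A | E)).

~A

~(~~~~~~A & (~~~~(A & ~A | A) | E)) | ~(~~~~A & (~~~~A | E))
= ~(~~~~A & (~~~~(A & ~A | A) | E)) | ~(~~~~A & (~~~~A | E))
= ~(~~~~A & (~~~~A | E)) | ~(~~~~A & (~~~~A | E))
= ~(~~~~A & (~~~~A | E))
= ~~~~~A
= ~~~A
= ~A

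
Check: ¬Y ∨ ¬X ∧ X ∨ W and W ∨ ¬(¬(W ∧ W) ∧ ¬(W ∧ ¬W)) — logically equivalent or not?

E1: ¬Y ∨ ¬X ∧ X ∨ W
    = ¬Y ∨ W   [complement / identity]
E2: W ∨ ¬(¬(W ∧ W) ∧ ¬(W ∧ ¬W))
    = W ∨ W ∧ W ∨ W ∧ ¬W   [De Morgan]
    = W ∨ W   [distribution]
    = W   [idempotence]
These differ: at W=0, X=0, Y=0, E1 = 1 but E2 = 0.

No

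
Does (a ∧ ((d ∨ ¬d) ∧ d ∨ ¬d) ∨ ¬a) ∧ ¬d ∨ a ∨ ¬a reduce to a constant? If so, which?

(a ∧ ((d ∨ ¬d) ∧ d ∨ ¬d) ∨ ¬a) ∧ ¬d ∨ a ∨ ¬a
= (a ∧ (d ∨ ¬d) ∨ ¬a) ∧ ¬d ∨ a ∨ ¬a
= (a ∨ ¬a) ∧ ¬d ∨ a ∨ ¬a
= a ∨ ¬a
= True

yes, True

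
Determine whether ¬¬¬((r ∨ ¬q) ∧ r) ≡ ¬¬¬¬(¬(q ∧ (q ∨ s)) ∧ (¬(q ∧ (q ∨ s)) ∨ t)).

E1: ¬¬¬((r ∨ ¬q) ∧ r)
    = ¬¬¬r   — absorption
    = ¬r   — double negation
E2: ¬¬¬¬(¬(q ∧ (q ∨ s)) ∧ (¬(q ∧ (q ∨ s)) ∨ t))
    = ¬¬(¬(q ∧ (q ∨ s)) ∧ (¬(q ∧ (q ∨ s)) ∨ t))   — double negation
    = ¬¬¬(q ∧ (q ∨ s))   — absorption
    = ¬¬¬q   — absorption
    = ¬q   — double negation
These differ: at q=0, r=1, s=0, t=0, E1 = 0 but E2 = 1.

No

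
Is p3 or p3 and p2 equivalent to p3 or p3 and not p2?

Yes

E1: p3 or p3 and p2
    = p3
E2: p3 or p3 and not p2
    = p3
Both reduce to p3, so they are equivalent.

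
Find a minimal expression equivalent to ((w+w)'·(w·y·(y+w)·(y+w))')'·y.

w·y

((w+w)'·(w·y·(y+w)·(y+w))')'·y
= (w'·(w·y·(y+w)·(y+w))')'·y   — idempotence
= (w'·(w·y·(y+w))')'·y   — idempotence
= (w'·(w·y)')'·y   — absorption
= (w+w·y)·y   — De Morgan
= w·y   — absorption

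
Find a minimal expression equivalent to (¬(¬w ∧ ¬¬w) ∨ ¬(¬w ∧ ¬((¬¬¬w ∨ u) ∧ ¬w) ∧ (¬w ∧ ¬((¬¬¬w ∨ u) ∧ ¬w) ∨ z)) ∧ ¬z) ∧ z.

z

(¬(¬w ∧ ¬¬w) ∨ ¬(¬w ∧ ¬((¬¬¬w ∨ u) ∧ ¬w) ∧ (¬w ∧ ¬((¬¬¬w ∨ u) ∧ ¬w) ∨ z)) ∧ ¬z) ∧ z
= (¬(¬w ∧ ¬¬w) ∨ ¬(¬w ∧ ¬((¬¬¬w ∨ u) ∧ ¬w)) ∧ ¬z) ∧ z
= (¬(¬w ∧ ¬¬w) ∨ ¬(¬w ∧ ¬((¬w ∨ u) ∧ ¬w)) ∧ ¬z) ∧ z
= (¬(¬w ∧ ¬¬w) ∨ ¬(¬w ∧ ¬¬w) ∧ ¬z) ∧ z
= ¬(¬w ∧ ¬¬w) ∧ z
= (w ∨ ¬w) ∧ z
= z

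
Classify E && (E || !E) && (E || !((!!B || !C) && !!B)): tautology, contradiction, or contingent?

contingent

E && (E || !E) && (E || !((!!B || !C) && !!B))
= E && (E || !((!!B || !C) && !!B))
= E && (E || !!!B)
= E && (E || !B)
= E
This depends on E, so it is not a constant.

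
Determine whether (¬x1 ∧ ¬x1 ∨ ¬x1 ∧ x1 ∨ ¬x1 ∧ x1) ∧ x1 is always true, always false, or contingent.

always false

(¬x1 ∧ ¬x1 ∨ ¬x1 ∧ x1 ∨ ¬x1 ∧ x1) ∧ x1
= (¬x1 ∧ ¬x1 ∨ ¬x1 ∧ x1) ∧ x1   (complement / identity)
= ¬x1 ∧ x1   (distribution)
= False   (complement)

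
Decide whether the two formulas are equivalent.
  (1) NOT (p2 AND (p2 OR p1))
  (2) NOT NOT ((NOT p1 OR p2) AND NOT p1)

No

E1: NOT (p2 AND (p2 OR p1))
    = NOT p2   (absorption)
E2: NOT NOT ((NOT p1 OR p2) AND NOT p1)
    = (NOT p1 OR p2) AND NOT p1   (double negation)
    = NOT p1   (absorption)
These differ: at p1=1, p2=0, E1 = 1 but E2 = 0.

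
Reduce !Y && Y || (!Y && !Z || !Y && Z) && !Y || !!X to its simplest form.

!Y || X

!Y && Y || (!Y && !Z || !Y && Z) && !Y || !!X
= !Y && Y || !Y && !Y || !!X   — distribution
= !Y && Y || !Y && !Y || X   — double negation
= !Y || X   — distribution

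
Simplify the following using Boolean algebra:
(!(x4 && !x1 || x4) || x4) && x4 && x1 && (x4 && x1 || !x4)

(!(x4 && !x1 || x4) || x4) && x4 && x1 && (x4 && x1 || !x4)
= (!x4 || x4) && x4 && x1 && (x4 && x1 || !x4)   (absorption)
= x4 && x1 && (x4 && x1 || !x4)   (complement / identity)
= x4 && x1   (absorption)

x4 && x1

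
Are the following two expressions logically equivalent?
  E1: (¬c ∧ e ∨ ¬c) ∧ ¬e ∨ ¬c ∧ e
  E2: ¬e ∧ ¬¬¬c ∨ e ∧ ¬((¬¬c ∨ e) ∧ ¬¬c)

E1: (¬c ∧ e ∨ ¬c) ∧ ¬e ∨ ¬c ∧ e
    = ¬c ∧ ¬e ∨ ¬c ∧ e   — absorption
    = ¬c   — distribution
E2: ¬e ∧ ¬¬¬c ∨ e ∧ ¬((¬¬c ∨ e) ∧ ¬¬c)
    = ¬e ∧ ¬¬¬c ∨ e ∧ ¬¬¬c   — absorption
    = ¬¬¬c   — distribution
    = ¬c   — double negation
Both reduce to ¬c, so they are equivalent.

Yes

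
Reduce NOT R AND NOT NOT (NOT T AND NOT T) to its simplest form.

NOT R AND NOT NOT (NOT T AND NOT T)
= NOT R AND NOT NOT NOT T   (idempotence)
= NOT R AND NOT T   (double negation)

NOT R AND NOT T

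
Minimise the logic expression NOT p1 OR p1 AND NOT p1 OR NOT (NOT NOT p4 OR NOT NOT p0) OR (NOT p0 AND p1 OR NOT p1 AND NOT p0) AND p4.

NOT p1 OR NOT p0

NOT p1 OR p1 AND NOT p1 OR NOT (NOT NOT p4 OR NOT NOT p0) OR (NOT p0 AND p1 OR NOT p1 AND NOT p0) AND p4
= NOT p1 OR p1 AND NOT p1 OR NOT p4 AND NOT p0 OR (NOT p0 AND p1 OR NOT p1 AND NOT p0) AND p4   — De Morgan
= NOT p1 OR p1 AND NOT p1 OR NOT p4 AND NOT p0 OR NOT p0 AND p4   — distribution
= NOT p1 OR p1 AND NOT p1 OR NOT p0   — distribution
= NOT p1 OR NOT p0   — complement / identity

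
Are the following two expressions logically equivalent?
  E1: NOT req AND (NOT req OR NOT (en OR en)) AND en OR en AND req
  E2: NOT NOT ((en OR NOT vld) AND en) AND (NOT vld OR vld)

E1: NOT req AND (NOT req OR NOT (en OR en)) AND en OR en AND req
    = NOT req AND (NOT req OR NOT en) AND en OR en AND req
    = NOT req AND en OR en AND req
    = en
E2: NOT NOT ((en OR NOT vld) AND en) AND (NOT vld OR vld)
    = NOT NOT ((en OR NOT vld) AND en)
    = NOT NOT en
    = en
Both reduce to en, so they are equivalent.

Yes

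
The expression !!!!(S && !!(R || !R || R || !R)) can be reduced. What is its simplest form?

S

!!!!(S && !!(R || !R || R || !R))
= !!!!(S && !!(R || !R))   [idempotence]
= !!(S && !!(R || !R))   [double negation]
= !!(S && (R || !R))   [double negation]
= !!S   [complement / identity]
= S   [double negation]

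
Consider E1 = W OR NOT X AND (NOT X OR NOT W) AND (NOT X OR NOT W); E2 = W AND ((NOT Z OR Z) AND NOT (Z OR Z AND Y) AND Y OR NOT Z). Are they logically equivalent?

No

E1: W OR NOT X AND (NOT X OR NOT W) AND (NOT X OR NOT W)
    = W OR NOT X AND (NOT X OR NOT W)
    = W OR NOT X
E2: W AND ((NOT Z OR Z) AND NOT (Z OR Z AND Y) AND Y OR NOT Z)
    = W AND (NOT (Z OR Z AND Y) AND Y OR NOT Z)
    = W AND (NOT Z AND Y OR NOT Z)
    = W AND NOT Z
These differ: at W=0, X=0, Y=0, Z=1, E1 = 1 but E2 = 0.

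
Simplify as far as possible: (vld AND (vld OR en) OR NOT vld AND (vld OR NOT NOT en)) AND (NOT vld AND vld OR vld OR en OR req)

vld OR en

(vld AND (vld OR en) OR NOT vld AND (vld OR NOT NOT en)) AND (NOT vld AND vld OR vld OR en OR req)
= (vld AND (vld OR en) OR NOT vld AND (vld OR NOT NOT en)) AND (vld OR en OR req)
= (vld AND (vld OR en) OR NOT vld AND (vld OR en)) AND (vld OR en OR req)
= (vld OR en) AND (vld OR en OR req)
= vld OR en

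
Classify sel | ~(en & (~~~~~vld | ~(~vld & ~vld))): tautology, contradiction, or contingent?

contingent

sel | ~(en & (~~~~~vld | ~(~vld & ~vld)))
= sel | ~(en & (~~~~~vld | vld | vld))   — De Morgan
= sel | ~(en & (~~~~~vld | vld))   — idempotence
= sel | ~(en & (~~~vld | vld))   — double negation
= sel | ~(en & (~vld | vld))   — double negation
= sel | ~en   — complement / identity
This depends on en, sel, so it is not a constant.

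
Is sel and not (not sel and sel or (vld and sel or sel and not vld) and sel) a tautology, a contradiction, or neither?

sel and not (not sel and sel or (vld and sel or sel and not vld) and sel)
= sel and not (not sel and sel or sel and sel)
= sel and not sel
= False

contradiction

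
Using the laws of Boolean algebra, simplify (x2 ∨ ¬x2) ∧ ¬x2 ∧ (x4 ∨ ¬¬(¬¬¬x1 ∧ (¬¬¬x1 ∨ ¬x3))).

(x2 ∨ ¬x2) ∧ ¬x2 ∧ (x4 ∨ ¬¬(¬¬¬x1 ∧ (¬¬¬x1 ∨ ¬x3)))
= ¬x2 ∧ (x4 ∨ ¬¬(¬¬¬x1 ∧ (¬¬¬x1 ∨ ¬x3)))   — complement / identity
= ¬x2 ∧ (x4 ∨ ¬¬¬¬¬x1)   — absorption
= ¬x2 ∧ (x4 ∨ ¬¬¬x1)   — double negation
= ¬x2 ∧ (x4 ∨ ¬x1)   — double negation

¬x2 ∧ (x4 ∨ ¬x1)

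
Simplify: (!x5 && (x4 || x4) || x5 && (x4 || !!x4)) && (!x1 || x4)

x4

(!x5 && (x4 || x4) || x5 && (x4 || !!x4)) && (!x1 || x4)
= (!x5 && (x4 || x4) || x5 && (x4 || x4)) && (!x1 || x4)   — double negation
= (x4 || x4) && (!x1 || x4)   — distribution
= x4 || x4 && !x1   — distribution
= x4   — absorption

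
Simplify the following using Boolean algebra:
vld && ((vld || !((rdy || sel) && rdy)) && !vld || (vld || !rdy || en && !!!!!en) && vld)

vld && ((vld || !((rdy || sel) && rdy)) && !vld || (vld || !rdy || en && !!!!!en) && vld)
= vld && ((vld || !rdy) && !vld || (vld || !rdy || en && !!!!!en) && vld)   (absorption)
= vld && ((vld || !rdy) && !vld || (vld || !rdy || en && !!!en) && vld)   (double negation)
= vld && ((vld || !rdy) && !vld || (vld || !rdy || en && !en) && vld)   (double negation)
= vld && ((vld || !rdy) && !vld || (vld || !rdy) && vld)   (complement / identity)
= vld && (vld || !rdy)   (distribution)
= vld   (absorption)

vld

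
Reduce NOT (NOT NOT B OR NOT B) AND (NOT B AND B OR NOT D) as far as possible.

FALSE

NOT (NOT NOT B OR NOT B) AND (NOT B AND B OR NOT D)
= NOT B AND B AND (NOT B AND B OR NOT D)
= NOT B AND B
= FALSE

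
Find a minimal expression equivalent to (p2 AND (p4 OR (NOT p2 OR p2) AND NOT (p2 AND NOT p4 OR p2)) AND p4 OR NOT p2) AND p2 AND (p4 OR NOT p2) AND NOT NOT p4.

p2 AND p4

(p2 AND (p4 OR (NOT p2 OR p2) AND NOT (p2 AND NOT p4 OR p2)) AND p4 OR NOT p2) AND p2 AND (p4 OR NOT p2) AND NOT NOT p4
= (p2 AND (p4 OR NOT (p2 AND NOT p4 OR p2)) AND p4 OR NOT p2) AND p2 AND (p4 OR NOT p2) AND NOT NOT p4
= (p2 AND (p4 OR NOT p2) AND p4 OR NOT p2) AND p2 AND (p4 OR NOT p2) AND NOT NOT p4
= (p2 AND (p4 OR NOT p2) AND p4 OR NOT p2) AND p2 AND (p4 OR NOT p2) AND p4
= p2 AND (p4 OR NOT p2) AND p4
= p2 AND p4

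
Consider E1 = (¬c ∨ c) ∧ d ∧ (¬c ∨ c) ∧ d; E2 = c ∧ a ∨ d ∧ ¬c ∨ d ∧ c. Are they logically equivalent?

E1: (¬c ∨ c) ∧ d ∧ (¬c ∨ c) ∧ d
    = (¬c ∨ c) ∧ d   (idempotence)
    = d   (complement / identity)
E2: c ∧ a ∨ d ∧ ¬c ∨ d ∧ c
    = c ∧ a ∨ d   (distribution)
These differ: at a=1, c=1, d=0, E1 = 0 but E2 = 1.

No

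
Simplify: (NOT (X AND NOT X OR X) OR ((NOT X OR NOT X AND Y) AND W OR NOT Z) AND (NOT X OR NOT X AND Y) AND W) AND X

FALSE

(NOT (X AND NOT X OR X) OR ((NOT X OR NOT X AND Y) AND W OR NOT Z) AND (NOT X OR NOT X AND Y) AND W) AND X
= (NOT X OR ((NOT X OR NOT X AND Y) AND W OR NOT Z) AND (NOT X OR NOT X AND Y) AND W) AND X
= (NOT X OR (NOT X OR NOT X AND Y) AND W) AND X
= (NOT X OR NOT X AND W) AND X
= NOT X AND X
= FALSE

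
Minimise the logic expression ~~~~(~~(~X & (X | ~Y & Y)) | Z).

Z

~~~~(~~(~X & (X | ~Y & Y)) | Z)
= ~~~~(~~(~X & X) | Z)   (complement / identity)
= ~~(~~(~X & X) | Z)   (double negation)
= ~~(~X & X | Z)   (double negation)
= ~~Z   (complement / identity)
= Z   (double negation)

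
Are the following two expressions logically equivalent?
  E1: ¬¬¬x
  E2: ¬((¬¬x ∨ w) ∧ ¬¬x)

E1: ¬¬¬x
    = ¬x   [double negation]
E2: ¬((¬¬x ∨ w) ∧ ¬¬x)
    = ¬¬¬x   [absorption]
    = ¬x   [double negation]
Both reduce to ¬x, so they are equivalent.

Yes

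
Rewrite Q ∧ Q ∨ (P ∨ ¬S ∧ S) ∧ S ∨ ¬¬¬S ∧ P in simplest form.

Q ∧ Q ∨ (P ∨ ¬S ∧ S) ∧ S ∨ ¬¬¬S ∧ P
= Q ∧ Q ∨ (P ∨ ¬S ∧ S) ∧ S ∨ ¬S ∧ P   [double negation]
= Q ∧ Q ∨ P ∧ S ∨ ¬S ∧ P   [complement / identity]
= Q ∧ Q ∨ P   [distribution]
= Q ∨ P   [idempotence]

Q ∨ P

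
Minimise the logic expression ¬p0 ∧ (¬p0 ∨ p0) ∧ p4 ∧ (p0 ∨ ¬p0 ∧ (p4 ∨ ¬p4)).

¬p0 ∧ (¬p0 ∨ p0) ∧ p4 ∧ (p0 ∨ ¬p0 ∧ (p4 ∨ ¬p4))
= ¬p0 ∧ (¬p0 ∨ p0) ∧ p4 ∧ (p0 ∨ ¬p0)   (complement / identity)
= ¬p0 ∧ (¬p0 ∨ p0) ∧ p4   (complement / identity)
= ¬p0 ∧ p4   (complement / identity)

¬p0 ∧ p4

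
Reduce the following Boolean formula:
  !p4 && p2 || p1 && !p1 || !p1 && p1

!p4 && p2 || p1 && !p1 || !p1 && p1
= !p4 && p2 || p1 && (!p1 || !p1)
= !p4 && p2 || p1 && !p1
= !p4 && p2

!p4 && p2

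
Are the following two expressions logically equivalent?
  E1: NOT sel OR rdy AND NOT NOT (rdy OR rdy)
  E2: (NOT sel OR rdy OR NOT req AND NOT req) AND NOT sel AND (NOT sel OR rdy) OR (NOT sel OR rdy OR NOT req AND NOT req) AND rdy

E1: NOT sel OR rdy AND NOT NOT (rdy OR rdy)
    = NOT sel OR rdy AND (rdy OR rdy)
    = NOT sel OR rdy AND rdy
    = NOT sel OR rdy
E2: (NOT sel OR rdy OR NOT req AND NOT req) AND NOT sel AND (NOT sel OR rdy) OR (NOT sel OR rdy OR NOT req AND NOT req) AND rdy
    = (NOT sel AND (NOT sel OR rdy) OR rdy) AND (NOT sel OR rdy OR NOT req AND NOT req)
    = (NOT sel AND (NOT sel OR rdy) OR rdy) AND (NOT sel OR rdy OR NOT req)
    = (NOT sel OR rdy) AND (NOT sel OR rdy OR NOT req)
    = NOT sel OR rdy
Both reduce to NOT sel OR rdy, so they are equivalent.

Yes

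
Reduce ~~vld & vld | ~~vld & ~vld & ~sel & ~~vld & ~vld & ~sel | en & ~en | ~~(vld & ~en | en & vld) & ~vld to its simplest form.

~~vld & vld | ~~vld & ~vld & ~sel & ~~vld & ~vld & ~sel | en & ~en | ~~(vld & ~en | en & vld) & ~vld
= ~~vld & vld | ~~vld & ~vld & ~sel & ~~vld & ~vld & ~sel | en & ~en | ~~vld & ~vld   [distribution]
= ~~vld & vld | ~~vld & ~vld & ~sel | en & ~en | ~~vld & ~vld   [idempotence]
= ~~vld & vld | ~~vld & ~vld & ~sel | ~~vld & ~vld   [complement / identity]
= ~~vld & vld | ~~vld & ~vld   [absorption]
= ~~vld   [distribution]
= vld   [double negation]

vld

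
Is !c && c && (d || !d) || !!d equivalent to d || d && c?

Yes

E1: !c && c && (d || !d) || !!d
    = !c && c || !!d   (complement / identity)
    = !c && c || d   (double negation)
    = d   (complement / identity)
E2: d || d && c
    = d   (absorption)
Both reduce to d, so they are equivalent.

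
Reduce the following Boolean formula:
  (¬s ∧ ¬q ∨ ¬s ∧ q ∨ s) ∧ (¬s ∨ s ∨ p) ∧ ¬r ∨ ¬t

(¬s ∧ ¬q ∨ ¬s ∧ q ∨ s) ∧ (¬s ∨ s ∨ p) ∧ ¬r ∨ ¬t
= (¬s ∨ s) ∧ (¬s ∨ s ∨ p) ∧ ¬r ∨ ¬t
= (¬s ∨ s) ∧ ¬r ∨ ¬t
= ¬r ∨ ¬t

¬r ∨ ¬t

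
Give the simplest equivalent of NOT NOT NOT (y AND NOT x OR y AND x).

NOT y

NOT NOT NOT (y AND NOT x OR y AND x)
= NOT NOT NOT y   — distribution
= NOT y   — double negation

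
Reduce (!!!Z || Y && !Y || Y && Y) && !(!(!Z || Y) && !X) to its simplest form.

(!!!Z || Y && !Y || Y && Y) && !(!(!Z || Y) && !X)
= (!!!Z || Y && !Y || Y && Y) && (!Z || Y || X)   — De Morgan
= (!!!Z || Y) && (!Z || Y || X)   — distribution
= (!Z || Y) && (!Z || Y || X)   — double negation
= !Z || Y   — absorption

!Z || Y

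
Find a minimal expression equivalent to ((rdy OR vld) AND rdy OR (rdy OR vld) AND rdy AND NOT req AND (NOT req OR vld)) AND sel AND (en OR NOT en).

rdy AND sel

((rdy OR vld) AND rdy OR (rdy OR vld) AND rdy AND NOT req AND (NOT req OR vld)) AND sel AND (en OR NOT en)
= ((rdy OR vld) AND rdy OR (rdy OR vld) AND rdy AND NOT req) AND sel AND (en OR NOT en)   [absorption]
= (rdy OR vld) AND rdy AND sel AND (en OR NOT en)   [absorption]
= (rdy OR vld) AND rdy AND sel   [complement / identity]
= rdy AND sel   [absorption]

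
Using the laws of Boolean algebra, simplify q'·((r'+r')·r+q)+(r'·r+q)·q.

q'·((r'+r')·r+q)+(r'·r+q)·q
= q'·(r'·r+q)+(r'·r+q)·q
= r'·r+q
= q

q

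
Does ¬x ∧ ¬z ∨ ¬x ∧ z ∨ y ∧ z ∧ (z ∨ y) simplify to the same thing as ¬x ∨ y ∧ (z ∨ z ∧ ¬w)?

E1: ¬x ∧ ¬z ∨ ¬x ∧ z ∨ y ∧ z ∧ (z ∨ y)
    = ¬x ∨ y ∧ z ∧ (z ∨ y)   [distribution]
    = ¬x ∨ y ∧ z   [absorption]
E2: ¬x ∨ y ∧ (z ∨ z ∧ ¬w)
    = ¬x ∨ y ∧ z   [absorption]
Both reduce to ¬x ∨ y ∧ z, so they are equivalent.

Yes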